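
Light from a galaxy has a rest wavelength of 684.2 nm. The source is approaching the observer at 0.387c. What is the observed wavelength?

454.9 nm

Relativistic Doppler for wavelength: λ' = λ₀ · √((1 − β)/(1 + β)).
λ' = 684.2 × √(0.6130/1.3870) = 684.2 × 0.66480 ≈ 454.9 nm.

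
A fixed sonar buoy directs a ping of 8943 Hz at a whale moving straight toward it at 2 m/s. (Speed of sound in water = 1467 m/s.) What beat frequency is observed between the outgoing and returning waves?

At the whale (a moving observer), f₁ = f₀ · (v + u)/v = 8943 × 1469/1467 ≈ 8955.2 Hz.
On reflection it acts as a source moving toward the stationary detector: f₂ = f₁ · v/(v − u) = 8955.2 × 1467/1465 ≈ 8967.4 Hz.
Beat frequency: |f₂ − f₀| = 2u·f₀/(v − u) = 2 × 2 × 8943/1465 ≈ 24.4 Hz.

24.4 Hz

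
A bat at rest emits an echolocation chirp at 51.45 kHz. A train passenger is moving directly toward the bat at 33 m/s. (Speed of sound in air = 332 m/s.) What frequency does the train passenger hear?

56.6 kHz

Moving observer, stationary source: f' = f · (v + v_o)/v.
f' = 51.45 × (332 + 33)/332 = 51.45 × 365/332 ≈ 56.6 kHz.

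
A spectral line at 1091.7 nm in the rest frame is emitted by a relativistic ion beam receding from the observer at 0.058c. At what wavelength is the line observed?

Relativistic Doppler for wavelength: λ' = λ₀ · √((1 + β)/(1 − β)).
λ' = 1091.7 × √(1.0580/0.9420) = 1091.7 × 1.05978 ≈ 1157.0 nm.

1157.0 nm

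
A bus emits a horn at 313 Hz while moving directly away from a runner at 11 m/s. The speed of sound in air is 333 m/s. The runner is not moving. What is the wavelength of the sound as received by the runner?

With the source moving away from a stationary observer, f' = f · v/(v + v_s).
f' = 313 × 333/(333 + 11) ≈ 303 Hz.
λ' = v/f' = 333/302.991 ≈ 1.10 m.

1.10 m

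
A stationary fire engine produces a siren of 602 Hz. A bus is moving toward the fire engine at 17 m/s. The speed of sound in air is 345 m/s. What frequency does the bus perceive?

Only the observer moves, toward the source, so f' = f · (v + v_o)/v.
f' = 602 × (345 + 17)/345 = 602 × 362/345 ≈ 632 Hz.

632 Hz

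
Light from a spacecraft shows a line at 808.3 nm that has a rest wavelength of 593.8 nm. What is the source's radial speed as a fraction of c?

0.299c

λ'/λ₀ = 1.3612 > 1 (redshift), so the source is receding.
λ'/λ₀ = √((1 + β)/(1 − β)) for a receding source ⇒ β = (r² − 1)/(r² + 1) with r = λ'/λ₀.
β = (1.8530 − 1)/(1.8530 + 1) ≈ 0.299.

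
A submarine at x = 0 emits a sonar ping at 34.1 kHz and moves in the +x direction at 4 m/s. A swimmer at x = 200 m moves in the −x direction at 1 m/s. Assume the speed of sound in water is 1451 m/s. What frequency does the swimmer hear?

34.2 kHz

The observer lies on the +x side, so the source is heading toward the observer and the observer is heading toward the source.
General Doppler shift: f' = f · (v + v_o)/(v − v_s).
f' = 34.1 × (1451 + 1)/(1451 − 4) = 34.1 × 1452/1447 ≈ 34.2 kHz.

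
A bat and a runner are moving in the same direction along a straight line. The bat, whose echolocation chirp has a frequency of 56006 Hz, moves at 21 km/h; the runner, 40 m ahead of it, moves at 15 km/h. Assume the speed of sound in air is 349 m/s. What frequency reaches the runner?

21 km/h = 5.833 m/s; 15 km/h = 4.167 m/s.
The runner is ahead, so the bat is moving toward it while the runner is moving away from the bat.
Both move, so f' = f · (v − v_o)/(v − v_s).
f' = 56006 × (349 − 4.167)/(349 − 5.833) = 56006 × 344.83/343.17 ≈ 56278 Hz.

56278 Hz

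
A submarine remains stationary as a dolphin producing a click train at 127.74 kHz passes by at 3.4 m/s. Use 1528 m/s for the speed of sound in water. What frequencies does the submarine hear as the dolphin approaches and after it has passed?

128.0 kHz approaching; 127.5 kHz receding

Approaching: f₁ = f · v/(v − v_s) = 127.74 × 1528/1524.6 ≈ 128.0 kHz.
Receding: f₂ = f · v/(v + v_s) = 127.74 × 1528/1531.4 ≈ 127.5 kHz.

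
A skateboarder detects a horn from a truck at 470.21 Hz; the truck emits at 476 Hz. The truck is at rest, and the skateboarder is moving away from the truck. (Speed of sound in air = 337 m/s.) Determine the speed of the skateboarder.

4.1 m/s

f' = f · (v − v_o)/v ⇒ v_o = v · |f'/f − 1|.
v_o = 337 × |470.21/476 − 1| = 337 × 0.01216 ≈ 4.1 m/s.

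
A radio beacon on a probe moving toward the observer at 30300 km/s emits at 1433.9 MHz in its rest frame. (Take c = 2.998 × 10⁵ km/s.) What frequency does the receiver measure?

1586.9 MHz

β = v/c = 30300/299800 = 0.1011.
Relativistic Doppler for frequency: f' = f₀ · √((1 + β)/(1 − β)).
f' = 1433.9 × √(1.1011/0.8989) = 1433.9 × 1.10673 ≈ 1586.9 MHz.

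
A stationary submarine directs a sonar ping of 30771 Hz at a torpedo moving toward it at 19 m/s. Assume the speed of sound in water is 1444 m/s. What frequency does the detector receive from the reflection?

31592 Hz

At the torpedo (a moving observer), f₁ = f₀ · (v + u)/v = 30771 × 1463/1444 ≈ 31176 Hz.
The reflection then acts as a moving source: f₂ = f₁ · v/(v − u) ≈ 31592 Hz.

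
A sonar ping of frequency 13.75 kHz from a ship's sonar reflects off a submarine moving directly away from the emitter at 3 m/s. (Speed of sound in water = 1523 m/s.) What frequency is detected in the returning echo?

At the submarine (a moving observer), f₁ = f₀ · (v − u)/v = 13.75 × 1520/1523 ≈ 13.72 kHz.
On reflection it acts as a source moving away from the stationary detector: f₂ = f₁ · v/(v + u) = 13.72 × 1523/1526 ≈ 13.70 kHz.

13.70 kHz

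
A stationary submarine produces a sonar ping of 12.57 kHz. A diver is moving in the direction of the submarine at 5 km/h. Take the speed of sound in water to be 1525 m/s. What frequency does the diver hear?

5 km/h = 1.389 m/s.
Moving observer, stationary source: f' = f · (v + v_o)/v.
f' = 12.57 × (1525 + 1.389)/1525 = 12.57 × 1526.4/1525 ≈ 12.58 kHz.

12.58 kHz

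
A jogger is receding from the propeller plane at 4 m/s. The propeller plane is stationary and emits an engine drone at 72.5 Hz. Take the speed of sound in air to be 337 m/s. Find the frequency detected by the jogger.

72 Hz

Only the observer moves, away from the source, so f' = f · (v − v_o)/v.
f' = 72.5 × (337 − 4)/337 = 72.5 × 333/337 ≈ 72 Hz.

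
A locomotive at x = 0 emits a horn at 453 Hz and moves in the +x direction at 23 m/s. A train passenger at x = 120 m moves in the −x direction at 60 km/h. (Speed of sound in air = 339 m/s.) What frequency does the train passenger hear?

60 km/h = 16.67 m/s.
The observer lies on the +x side, so the source is heading toward the observer and the observer is heading toward the source.
With source approaching and observer approaching, f' = f · (v + v_o)/(v − v_s).
f' = 453 × (339 + 16.67)/(339 − 23) = 453 × 355.67/316 ≈ 510 Hz.

510 Hz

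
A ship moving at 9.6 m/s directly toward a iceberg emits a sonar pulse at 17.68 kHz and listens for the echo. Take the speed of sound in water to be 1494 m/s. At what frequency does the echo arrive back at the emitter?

The iceberg receives the sound from a moving source: f₁ = f₀ · v/(v − v_e) = 17.68 × 1494/1484.4 ≈ 17.79 kHz.
On the return leg the ship is a moving observer: f₂ = f₁ · (v + v_e)/v = 17.79 × 1503.6/1494 ≈ 17.91 kHz.
Equivalently f₂ = f₀ · (v + v_e)/(v − v_e).

17.91 kHz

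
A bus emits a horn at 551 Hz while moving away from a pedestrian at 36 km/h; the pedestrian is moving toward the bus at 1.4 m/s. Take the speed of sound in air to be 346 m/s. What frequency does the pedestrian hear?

36 km/h = 10 m/s.
With source receding and observer approaching, f' = f · (v + v_o)/(v + v_s).
f' = 551 × (346 + 1.4)/(346 + 10) = 551 × 347.4/356 ≈ 538 Hz.

538 Hz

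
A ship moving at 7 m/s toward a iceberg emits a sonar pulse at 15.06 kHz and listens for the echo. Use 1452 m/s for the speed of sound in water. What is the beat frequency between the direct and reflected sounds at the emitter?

The iceberg receives the sound from a moving source: f₁ = f₀ · v/(v − v_e) = 15.06 × 1452/1445 ≈ 15.1330 kHz.
On the return leg the ship is a moving observer: f₂ = f₁ · (v + v_e)/v = 15.1330 × 1459/1452 ≈ 15.2059 kHz.
Beat against the emitted tone (with f₀ = 15060 Hz): |f₂ − f₀| = 2v_e·f₀/(v − v_e) = 2 × 7 × 15060/1445 ≈ 146 Hz.

146 Hz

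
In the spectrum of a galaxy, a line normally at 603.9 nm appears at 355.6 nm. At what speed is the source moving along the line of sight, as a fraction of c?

0.485

λ'/λ₀ = 0.5888 < 1 (blueshift), so the source is approaching.
λ'/λ₀ = √((1 − β)/(1 + β)) for an approaching source ⇒ β = (1 − r²)/(1 + r²) with r = λ'/λ₀.
β = (1 − 0.3467)/(1 + 0.3467) ≈ 0.485.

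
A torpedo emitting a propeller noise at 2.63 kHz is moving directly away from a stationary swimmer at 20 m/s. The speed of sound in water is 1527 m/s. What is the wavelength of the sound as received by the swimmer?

Moving source, stationary observer: f' = f · v/(v + v_s) since the source is receding.
f' = 2.63 × 1527/(1527 + 20) ≈ 2.60 kHz.
λ' = v/f' = 1527/2596 ≈ 58.8 cm.

58.8 cm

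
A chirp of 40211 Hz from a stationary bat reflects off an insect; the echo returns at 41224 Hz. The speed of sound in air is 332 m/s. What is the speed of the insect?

4.1 m/s

Double Doppler shift off a moving reflector: f₂ = f₀ · (v + u)/(v − u) (u > 0 toward emitter).
Rearranging, u = v · (f₂ − f₀)/(f₂ + f₀) = 332 × 1013/81435 ≈ 4.1 m/s.
So the insect is moving at 4.1 m/s toward the emitter.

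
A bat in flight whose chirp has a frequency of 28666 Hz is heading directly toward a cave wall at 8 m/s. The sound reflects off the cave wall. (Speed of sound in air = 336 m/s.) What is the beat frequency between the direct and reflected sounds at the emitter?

1398 Hz

The cave wall receives the sound from a moving source: f₁ = f₀ · v/(v − v_e) = 28666 × 336/328 ≈ 29365 Hz.
On the return leg the bat in flight is a moving observer: f₂ = f₁ · (v + v_e)/v = 29365 × 344/336 ≈ 30064 Hz.
Beat against the emitted tone: |f₂ − f₀| = 2v_e·f₀/(v − v_e) = 2 × 8 × 28666/328 ≈ 1398 Hz.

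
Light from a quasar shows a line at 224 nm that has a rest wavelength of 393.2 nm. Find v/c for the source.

λ'/λ₀ = 0.5697 < 1 (blueshift), so the source is approaching.
λ'/λ₀ = √((1 − β)/(1 + β)) for an approaching source ⇒ β = (1 − r²)/(1 + r²) with r = λ'/λ₀.
β = (1 − 0.3245)/(1 + 0.3245) ≈ 0.510.

0.510c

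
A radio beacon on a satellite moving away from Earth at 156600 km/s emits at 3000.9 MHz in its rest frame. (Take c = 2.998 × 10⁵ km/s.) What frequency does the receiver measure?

1680.9 MHz

β = v/c = 156600/299800 = 0.5223.
Relativistic Doppler for frequency: f' = f₀ · √((1 − β)/(1 + β)).
f' = 3000.9 × √(0.4777/1.5223) = 3000.9 × 0.56014 ≈ 1680.9 MHz.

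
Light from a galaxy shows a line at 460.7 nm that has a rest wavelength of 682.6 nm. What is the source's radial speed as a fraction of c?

0.374c

λ'/λ₀ = 0.6749 < 1 (blueshift), so the source is approaching.
λ'/λ₀ = √((1 − β)/(1 + β)) for an approaching source ⇒ β = (1 − r²)/(1 + r²) with r = λ'/λ₀.
β = (1 − 0.4555)/(1 + 0.4555) ≈ 0.374.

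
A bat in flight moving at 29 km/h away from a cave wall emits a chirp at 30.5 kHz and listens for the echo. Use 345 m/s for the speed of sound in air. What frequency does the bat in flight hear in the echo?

29 km/h = 8.056 m/s.
The cave wall receives the sound from a moving source: f₁ = f₀ · v/(v + v_e) = 30.5 × 345/353.06 ≈ 29.8 kHz.
On the return leg the bat in flight is a moving observer: f₂ = f₁ · (v − v_e)/v = 29.8 × 336.94/345 ≈ 29.1 kHz.

29.1 kHz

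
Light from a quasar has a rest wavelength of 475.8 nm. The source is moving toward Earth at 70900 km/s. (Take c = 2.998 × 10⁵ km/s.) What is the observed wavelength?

β = v/c = 70900/299800 = 0.2365.
Relativistic Doppler for wavelength: λ' = λ₀ · √((1 − β)/(1 + β)).
λ' = 475.8 × √(0.7635/1.2365) = 475.8 × 0.78580 ≈ 373.9 nm.

373.9 nm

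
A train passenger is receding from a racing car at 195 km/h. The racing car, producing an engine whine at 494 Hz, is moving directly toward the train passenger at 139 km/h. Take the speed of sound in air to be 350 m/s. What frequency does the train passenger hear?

469 Hz

139 km/h = 38.61 m/s; 195 km/h = 54.17 m/s.
With source approaching and observer receding, f' = f · (v − v_o)/(v − v_s).
f' = 494 × (350 − 54.17)/(350 − 38.61) = 494 × 295.83/311.39 ≈ 469 Hz.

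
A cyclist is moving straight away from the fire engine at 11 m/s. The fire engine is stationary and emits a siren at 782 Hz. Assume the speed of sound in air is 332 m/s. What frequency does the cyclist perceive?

Moving observer, stationary source: f' = f · (v − v_o)/v.
f' = 782 × (332 − 11)/332 = 782 × 321/332 ≈ 756 Hz.

756 Hz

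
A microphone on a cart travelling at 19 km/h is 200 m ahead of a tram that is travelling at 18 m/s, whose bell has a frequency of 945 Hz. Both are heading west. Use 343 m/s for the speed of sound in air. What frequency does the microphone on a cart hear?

19 km/h = 5.278 m/s.
The microphone on a cart is ahead, so the tram is moving toward it while the microphone on a cart is moving away from the tram.
Both move, so f' = f · (v − v_o)/(v − v_s).
f' = 945 × (343 − 5.278)/(343 − 18) = 945 × 337.72/325 ≈ 982 Hz.

982 Hz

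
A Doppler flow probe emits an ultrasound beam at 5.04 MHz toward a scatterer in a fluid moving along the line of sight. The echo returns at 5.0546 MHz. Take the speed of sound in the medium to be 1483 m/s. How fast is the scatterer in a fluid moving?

Double Doppler shift off a moving reflector: f₂ = f₀ · (v + u)/(v − u) (u > 0 toward emitter).
Rearranging, u = v · (f₂ − f₀)/(f₂ + f₀) = 1483 × 0.0146/10.0946 ≈ 2.14 m/s.
So the scatterer in a fluid is moving at 2.14 m/s toward the emitter.

2.14 m/s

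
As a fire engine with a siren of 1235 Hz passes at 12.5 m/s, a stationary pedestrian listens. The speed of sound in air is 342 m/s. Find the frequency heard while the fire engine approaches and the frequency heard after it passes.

Approaching: f₁ = f · v/(v − v_s) = 1235 × 342/329.5 ≈ 1282 Hz.
Receding: f₂ = f · v/(v + v_s) = 1235 × 342/354.5 ≈ 1191 Hz.

1282 Hz approaching; 1191 Hz receding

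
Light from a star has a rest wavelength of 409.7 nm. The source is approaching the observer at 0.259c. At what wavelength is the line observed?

314.3 nm

Relativistic Doppler for wavelength: λ' = λ₀ · √((1 − β)/(1 + β)).
λ' = 409.7 × √(0.7410/1.2590) = 409.7 × 0.76718 ≈ 314.3 nm.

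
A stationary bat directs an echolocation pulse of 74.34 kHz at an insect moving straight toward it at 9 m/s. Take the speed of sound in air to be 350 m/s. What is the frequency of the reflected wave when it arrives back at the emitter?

78.3 kHz

At the insect (a moving observer), f₁ = f₀ · (v + u)/v = 74.34 × 359/350 ≈ 76.3 kHz.
On reflection it acts as a source moving toward the stationary detector: f₂ = f₁ · v/(v − u) = 76.3 × 350/341 ≈ 78.3 kHz.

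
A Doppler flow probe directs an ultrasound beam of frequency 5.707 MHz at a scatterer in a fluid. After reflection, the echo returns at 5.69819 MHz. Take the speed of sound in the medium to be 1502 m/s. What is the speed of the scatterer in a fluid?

Double Doppler shift off a moving reflector: f₂ = f₀ · (v + u)/(v − u) (u > 0 toward emitter).
Rearranging, u = v · (f₂ − f₀)/(f₂ + f₀) = 1502 × -0.00881/11.40519 ≈ -1.16 m/s.
So the scatterer in a fluid is moving at 1.16 m/s away from the emitter.

1.16 m/s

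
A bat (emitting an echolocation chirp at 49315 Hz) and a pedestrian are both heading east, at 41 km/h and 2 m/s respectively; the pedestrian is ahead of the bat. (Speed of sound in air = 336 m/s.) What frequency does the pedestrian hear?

41 km/h = 11.39 m/s.
The pedestrian is ahead, so the bat is moving toward it while the pedestrian is moving away from the bat.
General Doppler shift: f' = f · (v − v_o)/(v − v_s).
f' = 49315 × (336 − 2)/(336 − 11.39) = 49315 × 334/324.61 ≈ 50741 Hz.

50741 Hz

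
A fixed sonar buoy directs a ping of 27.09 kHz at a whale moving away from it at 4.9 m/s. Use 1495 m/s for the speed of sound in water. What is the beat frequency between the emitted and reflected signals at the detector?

177 Hz

The whale first receives the wave as a moving observer: f₁ = f₀ · (v − u)/v = 27.09 × (1495 − 4.9)/1495 ≈ 27.0012 kHz.
The reflection then acts as a moving source: f₂ = f₁ · v/(v + u) ≈ 26.9130 kHz.
Beat frequency (with f₀ = 27090 Hz): |f₂ − f₀| = 2u·f₀/(v + u) = 2 × 4.9 × 27090/1499.9 ≈ 177 Hz.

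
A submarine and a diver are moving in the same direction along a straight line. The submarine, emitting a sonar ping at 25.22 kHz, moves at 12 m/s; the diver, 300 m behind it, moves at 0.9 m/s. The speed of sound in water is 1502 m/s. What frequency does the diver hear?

25.0 kHz

The diver is behind, so the submarine is moving away from it while the diver is moving toward the submarine.
General Doppler shift: f' = f · (v + v_o)/(v + v_s).
f' = 25.22 × (1502 + 0.9)/(1502 + 12) = 25.22 × 1502.9/1514 ≈ 25.0 kHz.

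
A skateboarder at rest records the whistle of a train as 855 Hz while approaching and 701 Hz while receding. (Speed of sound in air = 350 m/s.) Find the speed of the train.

f₁/f₂ = (v + v_s)/(v − v_s), so v_s = v · (f₁ − f₂)/(f₁ + f₂).
v_s = 350 × (855 − 701)/(855 + 701) = 350 × 154/1556 ≈ 35 m/s.

35 m/s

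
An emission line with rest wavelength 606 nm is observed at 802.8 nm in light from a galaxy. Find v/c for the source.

λ'/λ₀ = 1.3248 > 1 (redshift), so the source is receding.
λ'/λ₀ = √((1 + β)/(1 − β)) for a receding source ⇒ β = (r² − 1)/(r² + 1) with r = λ'/λ₀.
β = (1.7550 − 1)/(1.7550 + 1) ≈ 0.274.

0.274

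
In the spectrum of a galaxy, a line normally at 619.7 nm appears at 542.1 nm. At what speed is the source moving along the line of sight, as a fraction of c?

λ'/λ₀ = 0.8748 < 1 (blueshift), so the source is approaching.
λ'/λ₀ = √((1 − β)/(1 + β)) for an approaching source ⇒ β = (1 − r²)/(1 + r²) with r = λ'/λ₀.
β = (1 − 0.7652)/(1 + 0.7652) ≈ 0.133.

0.133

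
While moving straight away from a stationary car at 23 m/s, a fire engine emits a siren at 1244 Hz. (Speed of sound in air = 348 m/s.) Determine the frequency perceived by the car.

With the source moving away from a stationary observer, f' = f · v/(v + v_s).
f' = 1244 × 348/(348 + 23) = 1244 × 348/371 ≈ 1167 Hz.

1167 Hz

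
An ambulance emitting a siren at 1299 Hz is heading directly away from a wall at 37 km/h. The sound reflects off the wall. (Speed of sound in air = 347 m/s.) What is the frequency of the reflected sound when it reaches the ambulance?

37 km/h = 10.28 m/s.
The wall receives the sound from a moving source: f₁ = f₀ · v/(v + v_e) = 1299 × 347/357.28 ≈ 1262 Hz.
On the return leg the ambulance is a moving observer: f₂ = f₁ · (v − v_e)/v = 1262 × 336.72/347 ≈ 1224 Hz.
Equivalently f₂ = f₀ · (v − v_e)/(v + v_e).

1224 Hz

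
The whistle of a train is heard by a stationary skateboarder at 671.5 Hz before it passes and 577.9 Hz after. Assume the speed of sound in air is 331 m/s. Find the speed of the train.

24.8 m/s

f₁/f₂ = (v + v_s)/(v − v_s), so v_s = v · (f₁ − f₂)/(f₁ + f₂).
v_s = 331 × (671.5 − 577.9)/(671.5 + 577.9) = 331 × 93.6/1249.4 ≈ 24.8 m/s.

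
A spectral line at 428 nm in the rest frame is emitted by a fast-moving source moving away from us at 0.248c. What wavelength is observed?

551.4 nm

Relativistic Doppler for wavelength: λ' = λ₀ · √((1 + β)/(1 − β)).
λ' = 428 × √(1.2480/0.7520) = 428 × 1.28824 ≈ 551.4 nm.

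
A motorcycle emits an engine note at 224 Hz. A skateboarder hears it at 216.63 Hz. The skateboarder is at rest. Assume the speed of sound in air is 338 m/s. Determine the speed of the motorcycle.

f' < f, so the motorcycle is receding.
f' = f · v/(v + v_s) ⇒ v_s = v · |1 − f/f'|.
v_s = 338 × |1 − 224/216.63| = 338 × 0.03402 ≈ 11.5 m/s.

11.5 m/s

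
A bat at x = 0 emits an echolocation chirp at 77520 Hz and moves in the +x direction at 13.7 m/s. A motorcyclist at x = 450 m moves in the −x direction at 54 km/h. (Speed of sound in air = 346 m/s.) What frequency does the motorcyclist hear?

54 km/h = 15 m/s.
The observer lies on the +x side, so the source is heading toward the observer and the observer is heading toward the source.
With source approaching and observer approaching, f' = f · (v + v_o)/(v − v_s).
f' = 77520 × (346 + 15)/(346 − 13.7) = 77520 × 361/332.3 ≈ 84215 Hz.

84215 Hz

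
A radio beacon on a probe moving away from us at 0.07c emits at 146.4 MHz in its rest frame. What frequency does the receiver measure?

Relativistic Doppler for frequency: f' = f₀ · √((1 − β)/(1 + β)).
f' = 146.4 × √(0.9300/1.0700) = 146.4 × 0.93229 ≈ 136.5 MHz.

136.5 MHz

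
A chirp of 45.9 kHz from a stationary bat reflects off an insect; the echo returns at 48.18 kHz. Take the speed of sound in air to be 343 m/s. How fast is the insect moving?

Double Doppler shift off a moving reflector: f₂ = f₀ · (v + u)/(v − u) (u > 0 toward emitter).
Rearranging, u = v · (f₂ − f₀)/(f₂ + f₀) = 343 × 2.28/94.08 ≈ 8.3 m/s.
So the insect is moving at 8.3 m/s toward the emitter.

8.3 m/s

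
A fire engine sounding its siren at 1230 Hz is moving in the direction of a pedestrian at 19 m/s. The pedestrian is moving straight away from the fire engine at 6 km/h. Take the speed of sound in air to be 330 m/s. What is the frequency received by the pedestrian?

1299 Hz

6 km/h = 1.667 m/s.
Both move, so f' = f · (v − v_o)/(v − v_s).
f' = 1230 × (330 − 1.667)/(330 − 19) = 1230 × 328.33/311 ≈ 1299 Hz.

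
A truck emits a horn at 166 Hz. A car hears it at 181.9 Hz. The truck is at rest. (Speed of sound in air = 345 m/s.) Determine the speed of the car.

f' > f, so the car is approaching.
f' = f · (v + v_o)/v ⇒ v_o = v · |f'/f − 1|.
v_o = 345 × |181.9/166 − 1| = 345 × 0.09578 ≈ 33 m/s.

33 m/s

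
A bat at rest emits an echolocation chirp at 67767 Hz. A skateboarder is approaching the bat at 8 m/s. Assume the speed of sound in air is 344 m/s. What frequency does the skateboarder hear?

69343 Hz

Moving observer, stationary source: f' = f · (v + v_o)/v.
f' = 67767 × (344 + 8)/344 = 67767 × 352/344 ≈ 69343 Hz.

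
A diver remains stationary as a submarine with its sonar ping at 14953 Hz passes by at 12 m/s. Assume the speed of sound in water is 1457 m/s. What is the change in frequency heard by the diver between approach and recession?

246 Hz

Approaching: f₁ = f · v/(v − v_s) = 14953 × 1457/1445 ≈ 15077 Hz.
Receding: f₂ = f · v/(v + v_s) = 14953 × 1457/1469 ≈ 14831 Hz.
Drop: f₁ − f₂ = 2f·v·v_s/(v² − v_s²) = 2 × 14953 × 1457 × 12/(1457² − 12²) ≈ 246 Hz.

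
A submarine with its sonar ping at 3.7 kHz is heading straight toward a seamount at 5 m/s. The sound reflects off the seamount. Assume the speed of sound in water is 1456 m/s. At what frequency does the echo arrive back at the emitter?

The seamount receives the sound from a moving source: f₁ = f₀ · v/(v − v_e) = 3.7 × 1456/1451 ≈ 3.71 kHz.
On the return leg the submarine is a moving observer: f₂ = f₁ · (v + v_e)/v = 3.71 × 1461/1456 ≈ 3.73 kHz.
Equivalently f₂ = f₀ · (v + v_e)/(v − v_e).

3.73 kHz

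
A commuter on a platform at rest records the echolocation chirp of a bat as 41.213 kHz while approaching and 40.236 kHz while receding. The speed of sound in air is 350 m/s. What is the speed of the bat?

f₁/f₂ = (v + v_s)/(v − v_s), so v_s = v · (f₁ − f₂)/(f₁ + f₂).
v_s = 350 × (41.213 − 40.236)/(41.213 + 40.236) = 350 × 0.977/81.449 ≈ 4.2 m/s.

4.2 m/s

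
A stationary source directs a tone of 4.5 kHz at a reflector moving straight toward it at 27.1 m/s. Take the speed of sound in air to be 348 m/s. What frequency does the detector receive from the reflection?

At the reflector (a moving observer), f₁ = f₀ · (v + u)/v = 4.5 × 375.1/348 ≈ 4.85 kHz.
On reflection it acts as a source moving toward the stationary detector: f₂ = f₁ · v/(v − u) = 4.85 × 348/320.9 ≈ 5.26 kHz.
Equivalently f₂ = f₀ · (v + u)/(v − u).

5.26 kHz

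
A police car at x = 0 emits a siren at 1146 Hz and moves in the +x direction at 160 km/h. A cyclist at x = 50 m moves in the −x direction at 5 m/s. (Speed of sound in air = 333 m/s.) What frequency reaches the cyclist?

160 km/h = 44.44 m/s.
The observer lies on the +x side, so the source is heading toward the observer and the observer is heading toward the source.
General Doppler shift: f' = f · (v + v_o)/(v − v_s).
f' = 1146 × (333 + 5)/(333 − 44.44) = 1146 × 338/288.56 ≈ 1342 Hz.

1342 Hz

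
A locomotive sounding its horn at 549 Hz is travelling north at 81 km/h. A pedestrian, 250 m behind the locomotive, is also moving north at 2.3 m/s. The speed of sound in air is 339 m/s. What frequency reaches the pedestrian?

518 Hz

81 km/h = 22.5 m/s.
The pedestrian is behind, so the locomotive is moving away from it while the pedestrian is moving toward the locomotive.
With source receding and observer approaching, f' = f · (v + v_o)/(v + v_s).
f' = 549 × (339 + 2.3)/(339 + 22.5) = 549 × 341.3/361.5 ≈ 518 Hz.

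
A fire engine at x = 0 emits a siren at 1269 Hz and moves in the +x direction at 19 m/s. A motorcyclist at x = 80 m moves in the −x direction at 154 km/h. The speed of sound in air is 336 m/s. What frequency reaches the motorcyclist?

1516 Hz

154 km/h = 42.78 m/s.
The observer lies on the +x side, so the source is heading toward the observer and the observer is heading toward the source.
Both move, so f' = f · (v + v_o)/(v − v_s).
f' = 1269 × (336 + 42.78)/(336 − 19) = 1269 × 378.78/317 ≈ 1516 Hz.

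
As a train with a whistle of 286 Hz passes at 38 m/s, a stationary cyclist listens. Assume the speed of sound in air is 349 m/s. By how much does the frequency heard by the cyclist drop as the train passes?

Approaching: f₁ = f · v/(v − v_s) = 286 × 349/311 ≈ 320.9 Hz.
Receding: f₂ = f · v/(v + v_s) = 286 × 349/387 ≈ 257.9 Hz.
Drop: f₁ − f₂ = 2f·v·v_s/(v² − v_s²) = 2 × 286 × 349 × 38/(349² − 38²) ≈ 63.0 Hz.

63.0 Hz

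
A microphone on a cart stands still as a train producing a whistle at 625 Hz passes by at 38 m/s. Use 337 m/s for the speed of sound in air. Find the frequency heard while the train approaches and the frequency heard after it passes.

Approaching: f₁ = f · v/(v − v_s) = 625 × 337/299 ≈ 704 Hz.
Receding: f₂ = f · v/(v + v_s) = 625 × 337/375 ≈ 562 Hz.

704 Hz approaching; 562 Hz receding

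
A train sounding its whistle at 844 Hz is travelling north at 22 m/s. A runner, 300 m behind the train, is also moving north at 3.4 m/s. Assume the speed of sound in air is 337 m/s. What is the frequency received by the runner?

The runner is behind, so the train is moving away from it while the runner is moving toward the train.
With source receding and observer approaching, f' = f · (v + v_o)/(v + v_s).
f' = 844 × (337 + 3.4)/(337 + 22) = 844 × 340.4/359 ≈ 800 Hz.

800 Hz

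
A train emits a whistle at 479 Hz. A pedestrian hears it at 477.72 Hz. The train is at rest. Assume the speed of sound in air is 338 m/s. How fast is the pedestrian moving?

f' < f, so the pedestrian is receding.
f' = f · (v − v_o)/v ⇒ v_o = v · |f'/f − 1|.
v_o = 338 × |477.72/479 − 1| = 338 × 0.002672 ≈ 0.90 m/s.

0.90 m/s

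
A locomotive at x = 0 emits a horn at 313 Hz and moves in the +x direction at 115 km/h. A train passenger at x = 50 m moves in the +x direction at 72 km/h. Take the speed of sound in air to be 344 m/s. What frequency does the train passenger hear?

115 km/h = 31.94 m/s; 72 km/h = 20 m/s.
The observer lies on the +x side, so the source is heading toward the observer and the observer is heading away from the source.
With source approaching and observer receding, f' = f · (v − v_o)/(v − v_s).
f' = 313 × (344 − 20)/(344 − 31.94) = 313 × 324/312.06 ≈ 325 Hz.

325 Hz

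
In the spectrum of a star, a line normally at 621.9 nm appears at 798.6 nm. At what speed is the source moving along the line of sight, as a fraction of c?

0.245

λ'/λ₀ = 1.2841 > 1 (redshift), so the source is receding.
λ'/λ₀ = √((1 + β)/(1 − β)) for a receding source ⇒ β = (r² − 1)/(r² + 1) with r = λ'/λ₀.
β = (1.6490 − 1)/(1.6490 + 1) ≈ 0.245.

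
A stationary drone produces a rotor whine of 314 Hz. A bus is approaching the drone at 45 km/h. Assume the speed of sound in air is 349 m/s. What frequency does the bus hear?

45 km/h = 12.5 m/s.
Only the observer moves, toward the source, so f' = f · (v + v_o)/v.
f' = 314 × (349 + 12.5)/349 = 314 × 361.5/349 ≈ 325 Hz.

325 Hz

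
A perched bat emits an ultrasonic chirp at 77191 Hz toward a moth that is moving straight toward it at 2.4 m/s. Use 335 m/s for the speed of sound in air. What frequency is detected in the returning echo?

The moth first receives the wave as a moving observer: f₁ = f₀ · (v + u)/v = 77191 × (335 + 2.4)/335 ≈ 77744 Hz.
The reflection then acts as a moving source: f₂ = f₁ · v/(v − u) ≈ 78305 Hz.
Equivalently f₂ = f₀ · (v + u)/(v − u).

78305 Hz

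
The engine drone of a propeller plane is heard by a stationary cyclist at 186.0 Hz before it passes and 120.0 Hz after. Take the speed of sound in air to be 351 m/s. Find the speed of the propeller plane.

f₁/f₂ = (v + v_s)/(v − v_s), so v_s = v · (f₁ − f₂)/(f₁ + f₂).
v_s = 351 × (186.0 − 120.0)/(186.0 + 120.0) = 351 × 66.0/306.0 ≈ 76 m/s.

76 m/s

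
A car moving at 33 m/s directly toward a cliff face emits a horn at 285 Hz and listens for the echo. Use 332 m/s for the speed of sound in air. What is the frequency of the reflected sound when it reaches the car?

The cliff face receives the sound from a moving source: f₁ = f₀ · v/(v − v_e) = 285 × 332/299 ≈ 316 Hz.
On the return leg the car is a moving observer: f₂ = f₁ · (v + v_e)/v = 316 × 365/332 ≈ 348 Hz.
Equivalently f₂ = f₀ · (v + v_e)/(v − v_e).

348 Hz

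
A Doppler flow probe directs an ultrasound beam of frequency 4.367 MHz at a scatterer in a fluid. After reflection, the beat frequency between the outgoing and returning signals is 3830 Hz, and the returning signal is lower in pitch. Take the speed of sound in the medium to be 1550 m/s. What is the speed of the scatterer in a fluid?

Double Doppler shift off a moving reflector: f₂ = f₀ · (v + u)/(v − u) (u > 0 toward emitter).
Returning signal is lower, so f₂ = f₀ − Δf = 4367000 − 3830 = 4363170 Hz.
Rearranging, u = v · (f₂ − f₀)/(f₂ + f₀) = 1550 × -3830/8730170 ≈ -0.68 m/s.
So the scatterer in a fluid is moving at 0.68 m/s away from the emitter.

0.68 m/s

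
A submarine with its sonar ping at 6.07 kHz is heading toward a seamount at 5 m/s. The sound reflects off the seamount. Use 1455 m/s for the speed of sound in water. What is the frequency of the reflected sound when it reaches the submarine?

The seamount receives the sound from a moving source: f₁ = f₀ · v/(v − v_e) = 6.07 × 1455/1450 ≈ 6.09 kHz.
On the return leg the submarine is a moving observer: f₂ = f₁ · (v + v_e)/v = 6.09 × 1460/1455 ≈ 6.11 kHz.
Equivalently f₂ = f₀ · (v + v_e)/(v − v_e).

6.11 kHz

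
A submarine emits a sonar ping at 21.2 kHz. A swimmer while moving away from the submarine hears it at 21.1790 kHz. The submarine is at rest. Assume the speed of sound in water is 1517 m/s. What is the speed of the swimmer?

f' = f · (v − v_o)/v ⇒ v_o = v · |f'/f − 1|.
v_o = 1517 × |21.1790/21.2 − 1| = 1517 × 0.0009906 ≈ 1.50 m/s.

1.50 m/s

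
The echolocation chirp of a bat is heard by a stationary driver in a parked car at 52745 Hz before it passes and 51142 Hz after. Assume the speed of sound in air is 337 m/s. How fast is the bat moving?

5.2 m/s

f₁/f₂ = (v + v_s)/(v − v_s), so v_s = v · (f₁ − f₂)/(f₁ + f₂).
v_s = 337 × (52745 − 51142)/(52745 + 51142) = 337 × 1603/103887 ≈ 5.2 m/s.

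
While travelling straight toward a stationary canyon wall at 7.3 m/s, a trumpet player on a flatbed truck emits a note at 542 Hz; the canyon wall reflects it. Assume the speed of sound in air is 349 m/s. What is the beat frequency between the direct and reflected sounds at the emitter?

The canyon wall receives the sound from a moving source: f₁ = f₀ · v/(v − v_e) = 542 × 349/341.7 ≈ 553.6 Hz.
On the return leg the trumpet player on a flatbed truck is a moving observer: f₂ = f₁ · (v + v_e)/v = 553.6 × 356.3/349 ≈ 565.2 Hz.
Equivalently f₂ = f₀ · (v + v_e)/(v − v_e).
Beat against the emitted tone: |f₂ − f₀| = 2v_e·f₀/(v − v_e) = 2 × 7.3 × 542/341.7 ≈ 23.2 Hz.

23.2 Hz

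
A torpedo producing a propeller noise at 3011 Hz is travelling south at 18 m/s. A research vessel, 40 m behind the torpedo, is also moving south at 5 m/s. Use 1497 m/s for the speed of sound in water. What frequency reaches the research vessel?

The research vessel is behind, so the torpedo is moving away from it while the research vessel is moving toward the torpedo.
With source receding and observer approaching, f' = f · (v + v_o)/(v + v_s).
f' = 3011 × (1497 + 5)/(1497 + 18) = 3011 × 1502/1515 ≈ 2985 Hz.

2985 Hz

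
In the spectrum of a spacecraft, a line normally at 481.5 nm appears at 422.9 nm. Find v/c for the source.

λ'/λ₀ = 0.8783 < 1 (blueshift), so the source is approaching.
λ'/λ₀ = √((1 − β)/(1 + β)) for an approaching source ⇒ β = (1 − r²)/(1 + r²) with r = λ'/λ₀.
β = (1 − 0.7714)/(1 + 0.7714) ≈ 0.129.

0.129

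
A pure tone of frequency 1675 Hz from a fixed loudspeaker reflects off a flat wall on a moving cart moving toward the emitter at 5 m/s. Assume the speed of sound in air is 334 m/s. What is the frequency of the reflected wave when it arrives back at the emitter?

1726 Hz

The flat wall on a moving cart first receives the wave as a moving observer: f₁ = f₀ · (v + u)/v = 1675 × (334 + 5)/334 ≈ 1700 Hz.
On reflection it acts as a source moving toward the stationary detector: f₂ = f₁ · v/(v − u) = 1700 × 334/329 ≈ 1726 Hz.
Equivalently f₂ = f₀ · (v + u)/(v − u).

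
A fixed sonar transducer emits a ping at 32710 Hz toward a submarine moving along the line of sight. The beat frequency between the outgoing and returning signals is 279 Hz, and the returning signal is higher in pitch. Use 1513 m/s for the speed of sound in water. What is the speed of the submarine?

Double Doppler shift off a moving reflector: f₂ = f₀ · (v + u)/(v − u) (u > 0 toward emitter).
Returning signal is higher, so f₂ = f₀ + Δf = 32710 + 279 = 32989 Hz.
Rearranging, u = v · (f₂ − f₀)/(f₂ + f₀) = 1513 × 279/65699 ≈ 6.4 m/s.
So the submarine is moving at 6.4 m/s toward the emitter.

6.4 m/s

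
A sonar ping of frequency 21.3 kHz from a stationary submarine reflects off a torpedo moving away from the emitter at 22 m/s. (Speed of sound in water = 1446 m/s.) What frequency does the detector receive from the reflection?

20.7 kHz

At the torpedo (a moving observer), f₁ = f₀ · (v − u)/v = 21.3 × 1424/1446 ≈ 21.0 kHz.
The reflection then acts as a moving source: f₂ = f₁ · v/(v + u) ≈ 20.7 kHz.
Equivalently f₂ = f₀ · (v − u)/(v + u).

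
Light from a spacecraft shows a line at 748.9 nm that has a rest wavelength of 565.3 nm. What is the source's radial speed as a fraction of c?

0.274c

λ'/λ₀ = 1.3248 > 1 (redshift), so the source is receding.
λ'/λ₀ = √((1 + β)/(1 − β)) for a receding source ⇒ β = (r² − 1)/(r² + 1) with r = λ'/λ₀.
β = (1.7551 − 1)/(1.7551 + 1) ≈ 0.274.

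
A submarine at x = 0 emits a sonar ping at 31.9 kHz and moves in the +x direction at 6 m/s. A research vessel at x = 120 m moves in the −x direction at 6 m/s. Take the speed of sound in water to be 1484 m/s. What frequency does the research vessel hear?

The observer lies on the +x side, so the source is heading toward the observer and the observer is heading toward the source.
Both move, so f' = f · (v + v_o)/(v − v_s).
f' = 31.9 × (1484 + 6)/(1484 − 6) = 31.9 × 1490/1478 ≈ 32.2 kHz.

32.2 kHz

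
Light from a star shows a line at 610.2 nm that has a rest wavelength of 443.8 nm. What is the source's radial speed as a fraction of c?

λ'/λ₀ = 1.3749 > 1 (redshift), so the source is receding.
λ'/λ₀ = √((1 + β)/(1 − β)) for a receding source ⇒ β = (r² − 1)/(r² + 1) with r = λ'/λ₀.
β = (1.8905 − 1)/(1.8905 + 1) ≈ 0.308.

0.308c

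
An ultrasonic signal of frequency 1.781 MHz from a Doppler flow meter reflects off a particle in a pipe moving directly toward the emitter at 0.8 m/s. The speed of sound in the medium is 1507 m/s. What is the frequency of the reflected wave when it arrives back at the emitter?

The particle in a pipe first receives the wave as a moving observer: f₁ = f₀ · (v + u)/v = 1.781 × (1507 + 0.8)/1507 ≈ 1.7819 MHz.
On reflection it acts as a source moving toward the stationary detector: f₂ = f₁ · v/(v − u) = 1.7819 × 1507/1506.2 ≈ 1.7829 MHz.

1.7829 MHz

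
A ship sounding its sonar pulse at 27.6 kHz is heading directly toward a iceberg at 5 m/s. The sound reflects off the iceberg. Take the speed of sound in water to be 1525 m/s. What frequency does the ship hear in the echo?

The iceberg receives the sound from a moving source: f₁ = f₀ · v/(v − v_e) = 27.6 × 1525/1520 ≈ 27.7 kHz.
On the return leg the ship is a moving observer: f₂ = f₁ · (v + v_e)/v = 27.7 × 1530/1525 ≈ 27.8 kHz.

27.8 kHz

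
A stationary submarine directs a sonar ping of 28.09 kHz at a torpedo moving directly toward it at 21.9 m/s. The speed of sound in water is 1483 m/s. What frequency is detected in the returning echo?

The torpedo first receives the wave as a moving observer: f₁ = f₀ · (v + u)/v = 28.09 × (1483 + 21.9)/1483 ≈ 28.5 kHz.
The reflection then acts as a moving source: f₂ = f₁ · v/(v − u) ≈ 28.9 kHz.

28.9 kHz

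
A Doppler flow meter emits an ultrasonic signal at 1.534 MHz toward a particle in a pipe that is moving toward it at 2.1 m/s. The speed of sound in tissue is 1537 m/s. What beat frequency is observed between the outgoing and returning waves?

At the particle in a pipe (a moving observer), f₁ = f₀ · (v + u)/v = 1.534 × 1539.1/1537 ≈ 1.53610 MHz.
On reflection it acts as a source moving toward the stationary detector: f₂ = f₁ · v/(v − u) = 1.53610 × 1537/1534.9 ≈ 1.53820 MHz.
Equivalently f₂ = f₀ · (v + u)/(v − u).
Beat frequency (with f₀ = 1534000 Hz): |f₂ − f₀| = 2u·f₀/(v − u) = 2 × 2.1 × 1534000/1534.9 ≈ 4198 Hz.

4198 Hz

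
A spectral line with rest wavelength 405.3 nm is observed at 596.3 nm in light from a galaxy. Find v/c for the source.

λ'/λ₀ = 1.4713 > 1 (redshift), so the source is receding.
λ'/λ₀ = √((1 + β)/(1 − β)) for a receding source ⇒ β = (r² − 1)/(r² + 1) with r = λ'/λ₀.
β = (2.1646 − 1)/(2.1646 + 1) ≈ 0.368.

0.368c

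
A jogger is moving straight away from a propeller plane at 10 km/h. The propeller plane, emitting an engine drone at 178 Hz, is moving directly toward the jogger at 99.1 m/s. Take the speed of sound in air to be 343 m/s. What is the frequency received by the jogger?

10 km/h = 2.778 m/s.
Both move, so f' = f · (v − v_o)/(v − v_s).
f' = 178 × (343 − 2.778)/(343 − 99.1) = 178 × 340.22/243.9 ≈ 248 Hz.

248 Hz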